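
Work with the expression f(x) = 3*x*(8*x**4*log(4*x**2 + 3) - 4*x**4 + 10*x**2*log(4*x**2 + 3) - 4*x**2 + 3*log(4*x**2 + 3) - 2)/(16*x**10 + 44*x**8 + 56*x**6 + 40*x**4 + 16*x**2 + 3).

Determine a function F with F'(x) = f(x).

Recognize the product-rule pattern: f = u'v + uv' with u = -3/(4*(2*x**4 + 2*x**2 + 1)), v = log(4*x**2 + 3), so integration by parts undoes it.
Check: d/dx[-3*log(4*x**2 + 3)/(8*x**4 + 8*x**2 + 4)] = (24*x**5*log(4*x**2 + 3) - 12*x**5 + 30*x**3*log(4*x**2 + 3) - 12*x**3 + 9*x*log(4*x**2 + 3) - 6*x)/(16*x**10 + 44*x**8 + 56*x**6 + 40*x**4 + 16*x**2 + 3), which equals f(x).

An antiderivative is F(x) = -3*log(4*x**2 + 3)/(8*x**4 + 8*x**2 + 4).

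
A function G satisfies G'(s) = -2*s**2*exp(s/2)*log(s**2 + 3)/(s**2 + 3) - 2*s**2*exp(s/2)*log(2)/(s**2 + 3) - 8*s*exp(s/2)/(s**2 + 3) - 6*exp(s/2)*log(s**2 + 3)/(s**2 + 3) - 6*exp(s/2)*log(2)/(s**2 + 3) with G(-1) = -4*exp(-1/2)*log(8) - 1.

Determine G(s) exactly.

G(s) = -4*exp(s/2)*log(2*s**2 + 6) - 1

G'(s) has the shape u'v + uv' for u = -4*exp(s/2) and v = log(2*s**2 + 6) — it is the derivative of the product u*v.
A general antiderivative is -4*exp(s/2)*log(2*s**2 + 6) + C.
The condition gives C = -4*exp(-1/2)*log(8) - 1 - (-4*exp(-1/2)*log(8)) = -1.
So G(s) = -4*exp(s/2)*log(2*s**2 + 6) - 1.
Check: d/ds[-4*exp(s/2)*log(2*s**2 + 6) - 1] = (-2*s**2*exp(s/2)*log(s**2 + 3) - 2*s**2*exp(s/2)*log(2) - 8*s*exp(s/2) - 6*exp(s/2)*log(s**2 + 3) - 6*exp(s/2)*log(2))/(s**2 + 3), which equals G'(s).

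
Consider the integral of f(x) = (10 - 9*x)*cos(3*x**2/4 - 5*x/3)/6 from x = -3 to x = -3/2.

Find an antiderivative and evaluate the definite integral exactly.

Antiderivative: F(x) = -sin(3*x**2/4 - 5*x/3); value = sin(47/4) - sin(67/16)

The substitution u = 3*x**2/4 - 5*x/3 works: f is exactly (dF/du)*(du/dx) for that inner function.
F(x) = -sin(3*x**2/4 - 5*x/3) is an antiderivative of f.
Check: d/dx[-sin(3*x**2/4 - 5*x/3)] = -3*x*cos(3*x**2/4 - 5*x/3)/2 + 5*cos(3*x**2/4 - 5*x/3)/3, which equals f(x).
F(-3/2) = -sin(67/16); F(-3) = -sin(47/4).
Integral = F(-3/2) - F(-3) = sin(47/4) - sin(67/16).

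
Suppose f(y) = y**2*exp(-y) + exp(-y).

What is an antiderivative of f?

Recognize the product-rule pattern: f = u'v + uv' with u = -y**2 - 2*y - 3, v = exp(-y), so integration by parts undoes it.
Check: d/dy[-y**2*exp(-y) - 2*y*exp(-y) - 3*exp(-y)] = (y**2 + 1)*exp(-y), which equals f(y).

An antiderivative is F(y) = -y**2*exp(-y) - 2*y*exp(-y) - 3*exp(-y).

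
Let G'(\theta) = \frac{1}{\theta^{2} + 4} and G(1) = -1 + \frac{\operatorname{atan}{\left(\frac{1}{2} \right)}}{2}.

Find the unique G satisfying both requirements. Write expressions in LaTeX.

Differentiate the proposed G(\theta) back; it has to land on the given G'(\theta).
A general antiderivative is \frac{\operatorname{atan}{\left(\frac{\theta}{2} \right)}}{2} + C.
The condition gives C = -1 + \frac{\operatorname{atan}{\left(\frac{1}{2} \right)}}{2} - (\frac{\operatorname{atan}{\left(\frac{1}{2} \right)}}{2}) = -1.
So G(\theta) = \frac{\operatorname{atan}{\left(\frac{\theta}{2} \right)}}{2} - 1.
Check: d/d\theta[\frac{\operatorname{atan}{\left(\frac{\theta}{2} \right)}}{2} - 1] = \frac{1}{\theta^{2} + 4} = G'(\theta).

G(\theta) = \frac{\operatorname{atan}{\left(\frac{\theta}{2} \right)}}{2} - 1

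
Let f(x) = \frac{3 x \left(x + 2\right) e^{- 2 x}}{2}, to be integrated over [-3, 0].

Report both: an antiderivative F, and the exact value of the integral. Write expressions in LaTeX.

Recognize the product-rule pattern: f = u'v + uv' with u = - \frac{3 x^{2}}{4} - \frac{9 x}{4} - \frac{9}{8}, v = e^{- 2 x}, so integration by parts undoes it.
F(x) = \frac{\left(- 6 x^{2} - 18 x - 9\right) e^{- 2 x}}{8} is an antiderivative of f.
Check: d/dx[\frac{\left(- 6 x^{2} - 18 x - 9\right) e^{- 2 x}}{8}] = \frac{\left(3 x^{2} + 6 x\right) e^{- 2 x}}{2}, which equals f(x).
F(0) = - \frac{9}{8}; F(-3) = - \frac{9 e^{6}}{8}.
Integral = F(0) - F(-3) = - \frac{9}{8} + \frac{9 e^{6}}{8}.

Antiderivative: F(x) = \frac{\left(- 6 x^{2} - 18 x - 9\right) e^{- 2 x}}{8}; value = - \frac{9}{8} + \frac{9 e^{6}}{8}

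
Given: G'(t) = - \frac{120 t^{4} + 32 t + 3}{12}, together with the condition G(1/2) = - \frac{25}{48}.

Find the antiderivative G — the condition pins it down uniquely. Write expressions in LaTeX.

Check a candidate G(t) by differentiating: d/dt[G] must match the given G'(t).
A general antiderivative is - 2 t^{5} - \frac{4 t^{2}}{3} - \frac{t}{4} - \frac{1}{2} + C.
The condition gives C = - \frac{25}{48} - (- \frac{49}{48}) = \frac{1}{2}.
So G(t) = - \frac{t \left(24 t^{4} + 16 t + 3\right)}{12}.
Check: d/dt[- \frac{t \left(24 t^{4} + 16 t + 3\right)}{12}] = - 10 t^{4} - \frac{8 t}{3} - \frac{1}{4}, which equals G'(t).

G(t) = - \frac{t \left(24 t^{4} + 16 t + 3\right)}{12}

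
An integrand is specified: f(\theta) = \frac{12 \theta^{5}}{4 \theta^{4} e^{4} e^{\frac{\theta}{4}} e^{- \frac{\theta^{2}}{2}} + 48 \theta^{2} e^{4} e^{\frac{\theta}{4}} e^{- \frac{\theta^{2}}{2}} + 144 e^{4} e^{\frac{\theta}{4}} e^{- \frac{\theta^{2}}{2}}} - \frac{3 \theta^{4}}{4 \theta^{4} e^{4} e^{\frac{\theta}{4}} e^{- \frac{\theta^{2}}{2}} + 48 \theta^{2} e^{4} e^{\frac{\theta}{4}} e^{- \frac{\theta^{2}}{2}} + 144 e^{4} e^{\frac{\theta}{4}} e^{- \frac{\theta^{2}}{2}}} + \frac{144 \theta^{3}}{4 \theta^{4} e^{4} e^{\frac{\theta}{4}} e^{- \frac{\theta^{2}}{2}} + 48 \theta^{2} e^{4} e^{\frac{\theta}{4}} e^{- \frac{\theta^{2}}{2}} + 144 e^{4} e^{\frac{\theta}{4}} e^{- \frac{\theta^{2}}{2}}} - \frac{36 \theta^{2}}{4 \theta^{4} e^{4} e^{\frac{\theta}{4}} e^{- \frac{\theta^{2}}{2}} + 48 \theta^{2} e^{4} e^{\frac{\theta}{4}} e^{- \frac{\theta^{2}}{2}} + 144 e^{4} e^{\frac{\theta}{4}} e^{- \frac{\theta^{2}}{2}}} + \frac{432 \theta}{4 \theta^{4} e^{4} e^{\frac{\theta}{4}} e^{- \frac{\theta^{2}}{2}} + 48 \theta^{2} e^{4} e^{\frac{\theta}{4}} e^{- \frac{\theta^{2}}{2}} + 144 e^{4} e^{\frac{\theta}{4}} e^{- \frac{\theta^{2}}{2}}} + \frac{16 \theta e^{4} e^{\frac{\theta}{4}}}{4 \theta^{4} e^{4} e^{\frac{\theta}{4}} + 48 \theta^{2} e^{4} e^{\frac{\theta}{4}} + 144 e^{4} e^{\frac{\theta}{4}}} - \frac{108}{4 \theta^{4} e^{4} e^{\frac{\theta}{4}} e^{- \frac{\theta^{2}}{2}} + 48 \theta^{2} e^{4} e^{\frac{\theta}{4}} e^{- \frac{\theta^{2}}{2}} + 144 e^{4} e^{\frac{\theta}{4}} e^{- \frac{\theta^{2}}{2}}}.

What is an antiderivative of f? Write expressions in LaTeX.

Integrate term by term and add the pieces.
Check: d/d\theta[\frac{3 \theta^{2} - 2 e^{4} e^{\frac{\theta}{4}} e^{- \frac{\theta^{2}}{2}} + 18}{\theta^{2} e^{4} e^{\frac{\theta}{4}} e^{- \frac{\theta^{2}}{2}} + 6 e^{4} e^{\frac{\theta}{4}} e^{- \frac{\theta^{2}}{2}}}] = \frac{12 \theta^{5} e^{\frac{3 \theta^{2}}{2}} - 3 \theta^{4} e^{\frac{3 \theta^{2}}{2}} + 144 \theta^{3} e^{\frac{3 \theta^{2}}{2}} - 36 \theta^{2} e^{\frac{3 \theta^{2}}{2}} + 16 \theta e^{4} e^{\frac{\theta}{4}} e^{\theta^{2}} + 432 \theta e^{\frac{3 \theta^{2}}{2}} - 108 e^{\frac{3 \theta^{2}}{2}}}{4 \theta^{4} e^{4} e^{\frac{\theta}{4}} e^{\theta^{2}} + 48 \theta^{2} e^{4} e^{\frac{\theta}{4}} e^{\theta^{2}} + 144 e^{4} e^{\frac{\theta}{4}} e^{\theta^{2}}}, which equals f(\theta).

An antiderivative is F(\theta) = \frac{3 \theta^{2} - 2 e^{4} e^{\frac{\theta}{4}} e^{- \frac{\theta^{2}}{2}} + 18}{\theta^{2} e^{4} e^{\frac{\theta}{4}} e^{- \frac{\theta^{2}}{2}} + 6 e^{4} e^{\frac{\theta}{4}} e^{- \frac{\theta^{2}}{2}}}.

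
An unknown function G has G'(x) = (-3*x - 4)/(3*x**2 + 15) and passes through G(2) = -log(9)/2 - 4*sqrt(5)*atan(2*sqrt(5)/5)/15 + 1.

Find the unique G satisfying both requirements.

G(x) = -log(x**2 + 5)/2 - 4*sqrt(5)*atan(sqrt(5)*x/5)/15 + 1

Whatever form G(x) takes, its d/dx must return the stated G'(x).
A general antiderivative is -log(x**2 + 5)/2 - 4*sqrt(5)*atan(sqrt(5)*x/5)/15 + C.
The condition gives C = -log(9)/2 - 4*sqrt(5)*atan(2*sqrt(5)/5)/15 + 1 - (-log(9)/2 - 4*sqrt(5)*atan(2*sqrt(5)/5)/15) = 1.
So G(x) = -log(x**2 + 5)/2 - 4*sqrt(5)*atan(sqrt(5)*x/5)/15 + 1.
Check: d/dx[-log(x**2 + 5)/2 - 4*sqrt(5)*atan(sqrt(5)*x/5)/15 + 1] = (-3*x - 4)/(3*x**2 + 15) = G'(x).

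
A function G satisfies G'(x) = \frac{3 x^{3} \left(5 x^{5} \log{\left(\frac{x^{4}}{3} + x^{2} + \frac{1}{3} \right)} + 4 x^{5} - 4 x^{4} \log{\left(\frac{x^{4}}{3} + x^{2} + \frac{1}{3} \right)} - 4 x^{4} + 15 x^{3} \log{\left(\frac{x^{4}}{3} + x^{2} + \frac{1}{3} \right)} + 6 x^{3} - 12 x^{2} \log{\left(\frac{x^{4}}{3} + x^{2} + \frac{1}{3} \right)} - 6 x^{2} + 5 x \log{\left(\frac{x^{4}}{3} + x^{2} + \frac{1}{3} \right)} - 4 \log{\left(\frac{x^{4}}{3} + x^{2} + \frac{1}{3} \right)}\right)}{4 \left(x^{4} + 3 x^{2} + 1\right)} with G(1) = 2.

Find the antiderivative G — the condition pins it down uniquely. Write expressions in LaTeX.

G(x) = \frac{3 x^{5} \log{\left(\frac{x^{4}}{3} + x^{2} + \frac{1}{3} \right)} - 3 x^{4} \log{\left(\frac{x^{4}}{3} + x^{2} + \frac{1}{3} \right)} + 8}{4}

G'(x) has the shape u'v + uv' for u = \frac{3 x^{5}}{4} - \frac{3 x^{4}}{4} and v = \log{\left(\frac{x^{4}}{3} + x^{2} + \frac{1}{3} \right)} — it is the derivative of the product u*v.
A general antiderivative is \frac{3 \left(x^{5} - x^{4}\right) \log{\left(\frac{x^{4}}{3} + x^{2} + \frac{1}{3} \right)}}{4} + C.
The condition gives C = 2 - (0) = 2.
So G(x) = \frac{3 x^{5} \log{\left(\frac{x^{4}}{3} + x^{2} + \frac{1}{3} \right)} - 3 x^{4} \log{\left(\frac{x^{4}}{3} + x^{2} + \frac{1}{3} \right)} + 8}{4}.
Check: d/dx[\frac{3 x^{5} \log{\left(\frac{x^{4}}{3} + x^{2} + \frac{1}{3} \right)} - 3 x^{4} \log{\left(\frac{x^{4}}{3} + x^{2} + \frac{1}{3} \right)} + 8}{4}] = \frac{15 x^{8} \log{\left(\frac{x^{4}}{3} + x^{2} + \frac{1}{3} \right)} + 12 x^{8} - 12 x^{7} \log{\left(\frac{x^{4}}{3} + x^{2} + \frac{1}{3} \right)} - 12 x^{7} + 45 x^{6} \log{\left(\frac{x^{4}}{3} + x^{2} + \frac{1}{3} \right)} + 18 x^{6} - 36 x^{5} \log{\left(\frac{x^{4}}{3} + x^{2} + \frac{1}{3} \right)} - 18 x^{5} + 15 x^{4} \log{\left(\frac{x^{4}}{3} + x^{2} + \frac{1}{3} \right)} - 12 x^{3} \log{\left(\frac{x^{4}}{3} + x^{2} + \frac{1}{3} \right)}}{4 x^{4} + 12 x^{2} + 4}, which equals G'(x).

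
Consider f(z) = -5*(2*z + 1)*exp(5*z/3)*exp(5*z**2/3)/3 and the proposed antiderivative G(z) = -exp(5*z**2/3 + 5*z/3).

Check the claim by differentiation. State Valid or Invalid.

d/dz[G] = -10*z*exp(5*z/3)*exp(5*z**2/3)/3 - 5*exp(5*z/3)*exp(5*z**2/3)/3
This equals f(z) exactly, so the claim holds.

Valid. The derivative of G reproduces f.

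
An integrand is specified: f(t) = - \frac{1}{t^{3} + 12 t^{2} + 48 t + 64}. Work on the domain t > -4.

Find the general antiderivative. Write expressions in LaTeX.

Any candidate F(t) must reproduce f(t) exactly when differentiated.
Check: d/dt[\frac{1}{2 t^{2} + 16 t + 32}] = - \frac{1}{t^{3} + 12 t^{2} + 48 t + 64} = f(t).

F(t) = \frac{1}{2 t^{2} + 16 t + 32} + C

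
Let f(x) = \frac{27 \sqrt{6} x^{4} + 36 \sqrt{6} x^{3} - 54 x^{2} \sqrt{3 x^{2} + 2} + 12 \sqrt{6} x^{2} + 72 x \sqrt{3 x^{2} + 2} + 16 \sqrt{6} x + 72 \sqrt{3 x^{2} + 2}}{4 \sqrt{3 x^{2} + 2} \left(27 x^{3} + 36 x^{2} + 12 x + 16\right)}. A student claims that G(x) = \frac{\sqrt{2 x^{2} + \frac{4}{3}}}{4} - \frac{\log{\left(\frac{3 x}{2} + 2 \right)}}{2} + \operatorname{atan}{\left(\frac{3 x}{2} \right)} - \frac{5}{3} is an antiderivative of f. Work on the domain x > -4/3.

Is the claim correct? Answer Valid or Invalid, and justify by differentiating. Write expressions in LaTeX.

Valid: G'(x) = f(x).

d/dx[G] = \frac{27 \sqrt{6} x^{4} + 36 \sqrt{6} x^{3} - 54 x^{2} \sqrt{3 x^{2} + 2} + 12 \sqrt{6} x^{2} + 72 x \sqrt{3 x^{2} + 2} + 16 \sqrt{6} x + 72 \sqrt{3 x^{2} + 2}}{108 x^{3} \sqrt{3 x^{2} + 2} + 144 x^{2} \sqrt{3 x^{2} + 2} + 48 x \sqrt{3 x^{2} + 2} + 64 \sqrt{3 x^{2} + 2}}
This equals f(x) exactly, so the claim holds.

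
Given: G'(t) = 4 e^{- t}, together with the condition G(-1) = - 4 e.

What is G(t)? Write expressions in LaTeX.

Whatever form G(t) takes, its d/dt must return the stated G'(t).
A general antiderivative is - 4 e^{- t} + C.
The condition gives C = - 4 e - (- 4 e) = 0.
So G(t) = - 4 e^{- t}.
Check: d/dt[- 4 e^{- t}] = 4 e^{- t} = G'(t).

G(t) = - 4 e^{- t}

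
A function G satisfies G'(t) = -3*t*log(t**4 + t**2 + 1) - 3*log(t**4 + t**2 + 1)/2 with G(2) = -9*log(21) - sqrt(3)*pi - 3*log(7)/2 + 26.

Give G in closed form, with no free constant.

Integrate term by term and add the pieces.
A general antiderivative is 3*t**2 + 6*t + (-3*t**2/2 - 3*t/2)*log(t**4 + t**2 + 1) - 3*log(t**2 + t + 1)/2 - 3*sqrt(3)*atan(2*sqrt(3)*t/3 - sqrt(3)/3) + C.
The condition gives C = -9*log(21) - sqrt(3)*pi - 3*log(7)/2 + 26 - (-9*log(21) - sqrt(3)*pi - 3*log(7)/2 + 24) = 2.
So G(t) = -(3*t**2*log(t**4 + t**2 + 1) - 6*t**2 + 3*t*log(t**4 + t**2 + 1) - 12*t + 3*log(t**2 + t + 1) + 6*sqrt(3)*atan(2*sqrt(3)*t/3 - sqrt(3)/3) - 4)/2.
Check: d/dt[-(3*t**2*log(t**4 + t**2 + 1) - 6*t**2 + 3*t*log(t**4 + t**2 + 1) - 12*t + 3*log(t**2 + t + 1) + 6*sqrt(3)*atan(2*sqrt(3)*t/3 - sqrt(3)/3) - 4)/2] = -3*t*log(t**4 + t**2 + 1) - 3*log(t**4 + t**2 + 1)/2 = G'(t).

G(t) = -(3*t**2*log(t**4 + t**2 + 1) - 6*t**2 + 3*t*log(t**4 + t**2 + 1) - 12*t + 3*log(t**2 + t + 1) + 6*sqrt(3)*atan(2*sqrt(3)*t/3 - sqrt(3)/3) - 4)/2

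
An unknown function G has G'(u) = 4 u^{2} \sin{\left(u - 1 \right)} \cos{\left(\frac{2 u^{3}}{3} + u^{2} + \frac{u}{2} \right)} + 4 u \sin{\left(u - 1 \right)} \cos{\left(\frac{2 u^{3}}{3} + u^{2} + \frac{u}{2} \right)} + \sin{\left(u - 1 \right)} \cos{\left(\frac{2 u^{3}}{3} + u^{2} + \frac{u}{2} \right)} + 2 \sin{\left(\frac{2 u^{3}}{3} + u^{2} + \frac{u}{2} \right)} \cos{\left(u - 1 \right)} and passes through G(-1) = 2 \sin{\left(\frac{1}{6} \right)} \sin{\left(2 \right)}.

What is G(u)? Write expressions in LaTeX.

G(u) = 2 \sin{\left(u - 1 \right)} \sin{\left(\frac{2 u^{3}}{3} + u^{2} + \frac{u}{2} \right)}

G'(u) has the shape v'r + vr' for v = 2 \sin{\left(u - 1 \right)} and r = \sin{\left(\frac{2 u^{3}}{3} + u^{2} + \frac{u}{2} \right)} — it is the derivative of the product v*r.
A general antiderivative is 2 \sin{\left(u - 1 \right)} \sin{\left(\frac{2 u^{3}}{3} + u^{2} + \frac{u}{2} \right)} + C.
The condition gives C = 2 \sin{\left(\frac{1}{6} \right)} \sin{\left(2 \right)} - (2 \sin{\left(\frac{1}{6} \right)} \sin{\left(2 \right)}) = 0.
So G(u) = 2 \sin{\left(u - 1 \right)} \sin{\left(\frac{2 u^{3}}{3} + u^{2} + \frac{u}{2} \right)}.
Check: d/du[2 \sin{\left(u - 1 \right)} \sin{\left(\frac{2 u^{3}}{3} + u^{2} + \frac{u}{2} \right)}] = 4 u^{2} \sin{\left(u - 1 \right)} \cos{\left(\frac{2 u^{3}}{3} + u^{2} + \frac{u}{2} \right)} + 4 u \sin{\left(u - 1 \right)} \cos{\left(\frac{2 u^{3}}{3} + u^{2} + \frac{u}{2} \right)} + \sin{\left(u - 1 \right)} \cos{\left(\frac{2 u^{3}}{3} + u^{2} + \frac{u}{2} \right)} + 2 \sin{\left(\frac{2 u^{3}}{3} + u^{2} + \frac{u}{2} \right)} \cos{\left(u - 1 \right)} = G'(u).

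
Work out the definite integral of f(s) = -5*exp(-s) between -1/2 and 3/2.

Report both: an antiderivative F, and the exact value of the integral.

Antiderivative: F(s) = 5*exp(-s); value = -5*exp(1/2) + 5*exp(-3/2)

Whatever form F(s) takes, F'(s) = f(s) is non-negotiable.
F(s) = 5*exp(-s) is an antiderivative of f.
Check: d/ds[5*exp(-s)] = -5*exp(-s) = f(s).
F(3/2) = 5*exp(-3/2); F(-1/2) = 5*exp(1/2).
Integral = F(3/2) - F(-1/2) = -5*exp(1/2) + 5*exp(-3/2).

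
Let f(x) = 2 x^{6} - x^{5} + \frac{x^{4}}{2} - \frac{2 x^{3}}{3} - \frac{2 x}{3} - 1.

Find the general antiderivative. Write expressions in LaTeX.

F(x) = \frac{x \left(60 x^{6} - 35 x^{5} + 21 x^{4} - 35 x^{3} - 70 x - 210\right)}{210} + C

The integrand splits into summands that can be handled one at a time.
Check: d/dx[\frac{x \left(60 x^{6} - 35 x^{5} + 21 x^{4} - 35 x^{3} - 70 x - 210\right)}{210}] = 2 x^{6} - x^{5} + \frac{x^{4}}{2} - \frac{2 x^{3}}{3} - \frac{2 x}{3} - 1 = f(x).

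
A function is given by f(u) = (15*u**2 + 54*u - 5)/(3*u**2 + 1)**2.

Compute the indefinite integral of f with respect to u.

Recognize the product-rule pattern: f = v'r + vr' with v = 1/(u**2 + 1/3), r = -5*u/3 - 3, so integration by parts undoes it.
Check: d/du[-(5*u + 9)/(3*u**2 + 1)] = (15*u**2 + 54*u - 5)/(9*u**4 + 6*u**2 + 1), which equals f(u).

F(u) = -(5*u + 9)/(3*u**2 + 1) + C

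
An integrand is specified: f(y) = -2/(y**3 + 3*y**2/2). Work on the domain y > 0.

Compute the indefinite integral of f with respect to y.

F(y) = 4*(2*y*log(y) - 2*y*log(y + 3/2) + 3)/(9*y) + C

Factor the denominator (y**2*(2*y + 3)) and decompose: f = -16/(9*(2*y + 3)) + 8/(9*y) - 4/(3*y**2); each piece integrates to a log, atan, or power term.
Check: d/dy[4*(2*y*log(y) - 2*y*log(y + 3/2) + 3)/(9*y)] = -4/(2*y**3 + 3*y**2), which equals f(y).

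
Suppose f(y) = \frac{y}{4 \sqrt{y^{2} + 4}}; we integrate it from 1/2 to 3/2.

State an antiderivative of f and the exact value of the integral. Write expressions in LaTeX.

Antiderivative: F(y) = \frac{\sqrt{y^{2} + 4}}{4}; value = \frac{5}{8} - \frac{\sqrt{17}}{8}

The substitution u = y^{2} + 4 works: f is exactly (dF/du)*(du/dy) for that inner function.
F(y) = \frac{\sqrt{y^{2} + 4}}{4} is an antiderivative of f.
Check: d/dy[\frac{\sqrt{y^{2} + 4}}{4}] = \frac{y}{4 \sqrt{y^{2} + 4}} = f(y).
F(3/2) = \frac{5}{8}; F(1/2) = \frac{\sqrt{17}}{8}.
Integral = F(3/2) - F(1/2) = \frac{5}{8} - \frac{\sqrt{17}}{8}.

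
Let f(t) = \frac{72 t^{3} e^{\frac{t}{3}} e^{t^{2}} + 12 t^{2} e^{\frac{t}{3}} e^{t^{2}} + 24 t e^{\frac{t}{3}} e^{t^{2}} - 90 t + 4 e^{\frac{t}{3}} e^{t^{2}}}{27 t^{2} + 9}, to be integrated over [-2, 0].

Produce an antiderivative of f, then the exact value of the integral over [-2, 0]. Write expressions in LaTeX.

Antiderivative: F(t) = \frac{4 e^{\frac{t}{3}} e^{t^{2}}}{3} - \frac{5 \log{\left(3 t^{2} + 1 \right)}}{3}; value = - \frac{4 e^{\frac{10}{3}}}{3} + \frac{4}{3} + \frac{5 \log{\left(13 \right)}}{3}

Check any antiderivative F(t) by computing F'(t) and comparing it with f(t).
F(t) = \frac{4 e^{\frac{t}{3}} e^{t^{2}}}{3} - \frac{5 \log{\left(3 t^{2} + 1 \right)}}{3} is an antiderivative of f.
Check: d/dt[\frac{4 e^{\frac{t}{3}} e^{t^{2}}}{3} - \frac{5 \log{\left(3 t^{2} + 1 \right)}}{3}] = \frac{72 t^{3} e^{\frac{t}{3}} e^{t^{2}} + 12 t^{2} e^{\frac{t}{3}} e^{t^{2}} + 24 t e^{\frac{t}{3}} e^{t^{2}} - 90 t + 4 e^{\frac{t}{3}} e^{t^{2}}}{27 t^{2} + 9} = f(t).
F(0) = \frac{4}{3}; F(-2) = - \frac{5 \log{\left(13 \right)}}{3} + \frac{4 e^{\frac{10}{3}}}{3}.
Integral = F(0) - F(-2) = - \frac{4 e^{\frac{10}{3}}}{3} + \frac{4}{3} + \frac{5 \log{\left(13 \right)}}{3}.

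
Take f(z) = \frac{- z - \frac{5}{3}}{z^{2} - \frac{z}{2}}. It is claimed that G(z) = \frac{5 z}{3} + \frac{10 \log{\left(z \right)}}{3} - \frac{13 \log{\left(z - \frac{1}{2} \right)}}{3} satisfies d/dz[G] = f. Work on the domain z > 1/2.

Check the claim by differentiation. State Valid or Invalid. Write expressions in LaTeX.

d/dz[G] = \frac{10 z^{2} - 11 z - 10}{6 z^{2} - 3 z}
d/dz[G] - f(z) = \frac{5}{3} != 0.

Invalid: d/dz[G] - f = \frac{5}{3}, which is not 0.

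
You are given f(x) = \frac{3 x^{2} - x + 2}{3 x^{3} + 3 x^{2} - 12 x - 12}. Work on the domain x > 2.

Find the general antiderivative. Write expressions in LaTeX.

F(x) = \frac{\log{\left(x - 2 \right)}}{3} - \frac{2 \log{\left(x + 1 \right)}}{3} + \frac{4 \log{\left(x + 2 \right)}}{3} + C

Factor the denominator (3 \left(x - 2\right) \left(x + 1\right) \left(x + 2\right)) and decompose: f = \frac{4}{3 \left(x + 2\right)} - \frac{2}{3 \left(x + 1\right)} + \frac{1}{3 \left(x - 2\right)}; each piece integrates to a log, atan, or power term.
Check: d/dx[\frac{\log{\left(x - 2 \right)}}{3} - \frac{2 \log{\left(x + 1 \right)}}{3} + \frac{4 \log{\left(x + 2 \right)}}{3}] = \frac{3 x^{2} - x + 2}{3 x^{3} + 3 x^{2} - 12 x - 12} = f(x).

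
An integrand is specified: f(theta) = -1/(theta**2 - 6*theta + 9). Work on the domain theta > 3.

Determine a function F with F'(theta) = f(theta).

For F(theta) to be correct the identity F'(theta) - f(theta) = 0 must hold.
Check: d/dtheta[1/(theta - 3)] = -1/(theta**2 - 6*theta + 9) = f(theta).

An antiderivative is F(theta) = 1/(theta - 3).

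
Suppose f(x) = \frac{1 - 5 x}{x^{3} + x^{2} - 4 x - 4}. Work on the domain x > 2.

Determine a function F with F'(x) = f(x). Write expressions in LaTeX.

An antiderivative is F(x) = \frac{- 3 \log{\left(x - 2 \right)} - 8 \log{\left(x + 1 \right)} + 11 \log{\left(x + 2 \right)}}{4}.

Factor the denominator (\left(x - 2\right) \left(x + 1\right) \left(x + 2\right)) and decompose: f = \frac{11}{4 \left(x + 2\right)} - \frac{2}{x + 1} - \frac{3}{4 \left(x - 2\right)}; each piece integrates to a log, atan, or power term.
Check: d/dx[\frac{- 3 \log{\left(x - 2 \right)} - 8 \log{\left(x + 1 \right)} + 11 \log{\left(x + 2 \right)}}{4}] = \frac{1 - 5 x}{x^{3} + x^{2} - 4 x - 4} = f(x).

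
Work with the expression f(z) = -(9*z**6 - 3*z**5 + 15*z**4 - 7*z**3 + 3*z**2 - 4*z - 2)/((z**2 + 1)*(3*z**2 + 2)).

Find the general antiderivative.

F(z) = -z**3 + z**2/2 + log(3*z**2 + 2)/3 + atan(z) + C

Check any antiderivative F(z) by computing F'(z) and comparing it with f(z).
Check: d/dz[-z**3 + z**2/2 + log(3*z**2 + 2)/3 + atan(z)] = (-9*z**6 + 3*z**5 - 15*z**4 + 7*z**3 - 3*z**2 + 4*z + 2)/(3*z**4 + 5*z**2 + 2), which equals f(z).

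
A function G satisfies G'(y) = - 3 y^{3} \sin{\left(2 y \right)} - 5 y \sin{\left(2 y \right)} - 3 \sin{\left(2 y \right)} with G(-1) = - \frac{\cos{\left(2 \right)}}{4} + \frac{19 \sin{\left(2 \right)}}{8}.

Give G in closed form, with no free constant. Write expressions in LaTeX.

G(y) = \frac{3 y^{3} \cos{\left(2 y \right)}}{2} - \frac{9 y^{2} \sin{\left(2 y \right)}}{4} + \frac{y \cos{\left(2 y \right)}}{4} - \frac{\sin{\left(2 y \right)}}{8} + \frac{3 \cos{\left(2 y \right)}}{2}

Integrate term by term and add the pieces.
A general antiderivative is \frac{3 y^{3} \cos{\left(2 y \right)}}{2} - \frac{9 y^{2} \sin{\left(2 y \right)}}{4} + \frac{y \cos{\left(2 y \right)}}{4} - \frac{\sin{\left(2 y \right)}}{8} + \frac{3 \cos{\left(2 y \right)}}{2} + C.
The condition gives C = - \frac{\cos{\left(2 \right)}}{4} + \frac{19 \sin{\left(2 \right)}}{8} - (- \frac{\cos{\left(2 \right)}}{4} + \frac{19 \sin{\left(2 \right)}}{8}) = 0.
So G(y) = \frac{3 y^{3} \cos{\left(2 y \right)}}{2} - \frac{9 y^{2} \sin{\left(2 y \right)}}{4} + \frac{y \cos{\left(2 y \right)}}{4} - \frac{\sin{\left(2 y \right)}}{8} + \frac{3 \cos{\left(2 y \right)}}{2}.
Check: d/dy[\frac{3 y^{3} \cos{\left(2 y \right)}}{2} - \frac{9 y^{2} \sin{\left(2 y \right)}}{4} + \frac{y \cos{\left(2 y \right)}}{4} - \frac{\sin{\left(2 y \right)}}{8} + \frac{3 \cos{\left(2 y \right)}}{2}] = - 3 y^{3} \sin{\left(2 y \right)} - 5 y \sin{\left(2 y \right)} - 3 \sin{\left(2 y \right)} = G'(y).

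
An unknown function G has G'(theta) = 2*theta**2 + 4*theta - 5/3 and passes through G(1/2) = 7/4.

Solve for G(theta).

G(theta) = (2*theta**3 + 6*theta**2 - 5*theta + 6)/3

The integrand splits into summands that can be handled one at a time.
A general antiderivative is 2*theta**3/3 + 2*theta**2 - 5*theta/3 + C.
The condition gives C = 7/4 - (-1/4) = 2.
So G(theta) = (2*theta**3 + 6*theta**2 - 5*theta + 6)/3.
Check: d/dtheta[(2*theta**3 + 6*theta**2 - 5*theta + 6)/3] = 2*theta**2 + 4*theta - 5/3 = G'(theta).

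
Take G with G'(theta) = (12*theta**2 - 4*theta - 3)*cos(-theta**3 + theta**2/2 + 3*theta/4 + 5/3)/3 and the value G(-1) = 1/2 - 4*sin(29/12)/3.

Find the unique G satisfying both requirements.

The substitution u = -theta**3 + theta**2/2 + 3*theta/4 + 5/3 works: G'(theta) is exactly (dG/du)*(du/dtheta) for that inner function.
A general antiderivative is -4*sin(-theta**3 + theta**2/2 + 3*theta/4 + 5/3)/3 + C.
The condition gives C = 1/2 - 4*sin(29/12)/3 - (-4*sin(29/12)/3) = 1/2.
So G(theta) = -(8*sin(-theta**3 + theta**2/2 + 3*theta/4 + 5/3) - 3)/6.
Check: d/dtheta[-(8*sin(-theta**3 + theta**2/2 + 3*theta/4 + 5/3) - 3)/6] = 4*theta**2*cos(-theta**3 + theta**2/2 + 3*theta/4 + 5/3) - 4*theta*cos(-theta**3 + theta**2/2 + 3*theta/4 + 5/3)/3 - cos(-theta**3 + theta**2/2 + 3*theta/4 + 5/3), which equals G'(theta).

G(theta) = -(8*sin(-theta**3 + theta**2/2 + 3*theta/4 + 5/3) - 3)/6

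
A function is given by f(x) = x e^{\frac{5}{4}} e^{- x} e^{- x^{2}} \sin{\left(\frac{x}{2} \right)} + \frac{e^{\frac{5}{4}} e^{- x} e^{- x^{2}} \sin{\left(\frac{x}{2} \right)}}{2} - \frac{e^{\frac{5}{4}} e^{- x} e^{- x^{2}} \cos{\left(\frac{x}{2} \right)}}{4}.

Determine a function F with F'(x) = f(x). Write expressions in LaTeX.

f has the shape u'v + uv' for u = - \frac{e^{- x^{2} - x + \frac{5}{4}}}{2} and v = \sin{\left(\frac{x}{2} \right)} — it is the derivative of the product u*v.
Check: d/dx[- \frac{e^{\frac{5}{4}} e^{- x} e^{- x^{2}} \sin{\left(\frac{x}{2} \right)}}{2}] = \frac{\left(4 x e^{\frac{5}{4}} \sin{\left(\frac{x}{2} \right)} + 2 e^{\frac{5}{4}} \sin{\left(\frac{x}{2} \right)} - e^{\frac{5}{4}} \cos{\left(\frac{x}{2} \right)}\right) e^{- x} e^{- x^{2}}}{4}, which equals f(x).

An antiderivative is F(x) = - \frac{e^{\frac{5}{4}} e^{- x} e^{- x^{2}} \sin{\left(\frac{x}{2} \right)}}{2}.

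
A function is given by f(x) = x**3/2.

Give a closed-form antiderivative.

An antiderivative is F(x) = x**4/8.

A first test for any F(x): its x-derivative must equal f(x) identically.
Check: d/dx[x**4/8] = x**3/2 = f(x).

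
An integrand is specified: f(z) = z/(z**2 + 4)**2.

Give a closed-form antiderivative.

An antiderivative is F(z) = -1/(2*z**2 + 8).

f matches the chain-rule pattern g'(h)*h' with inner function h(z) = 2*z**2 + 8; substituting u = h(z) collapses the integral.
Check: d/dz[-1/(2*z**2 + 8)] = z/(z**4 + 8*z**2 + 16), which equals f(z).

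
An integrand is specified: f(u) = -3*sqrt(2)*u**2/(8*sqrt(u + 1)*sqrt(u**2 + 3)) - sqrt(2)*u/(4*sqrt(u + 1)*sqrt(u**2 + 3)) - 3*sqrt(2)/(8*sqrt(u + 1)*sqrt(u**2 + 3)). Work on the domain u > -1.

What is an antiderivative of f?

An antiderivative is F(u) = -sqrt(2)*sqrt(u + 1)*sqrt(u**2 + 3)/4.

f has the shape v'r + vr' for v = -sqrt(u/2 + 1/2)/2 and r = sqrt(u**2 + 3) — it is the derivative of the product v*r.
Check: d/du[-sqrt(2)*sqrt(u + 1)*sqrt(u**2 + 3)/4] = (-3*sqrt(2)*u**2 - 2*sqrt(2)*u - 3*sqrt(2))/(8*sqrt(u + 1)*sqrt(u**2 + 3)), which equals f(u).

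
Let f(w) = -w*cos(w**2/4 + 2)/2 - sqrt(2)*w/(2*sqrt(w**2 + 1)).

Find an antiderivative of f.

Integrate term by term and add the pieces.
Check: d/dw[-(sqrt(2)*sqrt(w**2 + 1) + 2*sin(w**2/4 + 2))/2] = (-w*sqrt(w**2 + 1)*cos(w**2/4 + 2) - sqrt(2)*w)/(2*sqrt(w**2 + 1)), which equals f(w).

An antiderivative is F(w) = -(sqrt(2)*sqrt(w**2 + 1) + 2*sin(w**2/4 + 2))/2.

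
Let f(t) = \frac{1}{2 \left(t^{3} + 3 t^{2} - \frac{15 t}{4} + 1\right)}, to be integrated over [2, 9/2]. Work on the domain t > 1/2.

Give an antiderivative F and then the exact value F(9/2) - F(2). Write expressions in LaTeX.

The denominator factors as \left(t + 4\right) \left(2 t - 1\right)^{2}; partial fractions split f into directly integrable pieces: - \frac{4}{81 \left(2 t - 1\right)} + \frac{4}{9 \left(2 t - 1\right)^{2}} + \frac{2}{81 \left(t + 4\right)}.
F(t) = \frac{2 \left(- 2 t \log{\left(t - \frac{1}{2} \right)} + 2 t \log{\left(t + 4 \right)} + \log{\left(t - \frac{1}{2} \right)} - \log{\left(t + 4 \right)} - 9\right)}{81 \left(2 t - 1\right)} is an antiderivative of f.
Check: d/dt[\frac{2 \left(- 2 t \log{\left(t - \frac{1}{2} \right)} + 2 t \log{\left(t + 4 \right)} + \log{\left(t - \frac{1}{2} \right)} - \log{\left(t + 4 \right)} - 9\right)}{81 \left(2 t - 1\right)}] = \frac{2}{4 t^{3} + 12 t^{2} - 15 t + 4}, which equals f(t).
F(9/2) = - \frac{2 \log{\left(4 \right)}}{81} - \frac{1}{36} + \frac{2 \log{\left(\frac{17}{2} \right)}}{81}; F(2) = - \frac{2}{27} - \frac{2 \log{\left(\frac{3}{2} \right)}}{81} + \frac{2 \log{\left(6 \right)}}{81}.
Integral = F(9/2) - F(2) = - \frac{2 \log{\left(6 \right)}}{81} - \frac{2 \log{\left(4 \right)}}{81} + \frac{2 \log{\left(\frac{3}{2} \right)}}{81} + \frac{5}{108} + \frac{2 \log{\left(\frac{17}{2} \right)}}{81}.

Antiderivative: F(t) = \frac{2 \left(- 2 t \log{\left(t - \frac{1}{2} \right)} + 2 t \log{\left(t + 4 \right)} + \log{\left(t - \frac{1}{2} \right)} - \log{\left(t + 4 \right)} - 9\right)}{81 \left(2 t - 1\right)}; value = - \frac{2 \log{\left(6 \right)}}{81} - \frac{2 \log{\left(4 \right)}}{81} + \frac{2 \log{\left(\frac{3}{2} \right)}}{81} + \frac{5}{108} + \frac{2 \log{\left(\frac{17}{2} \right)}}{81}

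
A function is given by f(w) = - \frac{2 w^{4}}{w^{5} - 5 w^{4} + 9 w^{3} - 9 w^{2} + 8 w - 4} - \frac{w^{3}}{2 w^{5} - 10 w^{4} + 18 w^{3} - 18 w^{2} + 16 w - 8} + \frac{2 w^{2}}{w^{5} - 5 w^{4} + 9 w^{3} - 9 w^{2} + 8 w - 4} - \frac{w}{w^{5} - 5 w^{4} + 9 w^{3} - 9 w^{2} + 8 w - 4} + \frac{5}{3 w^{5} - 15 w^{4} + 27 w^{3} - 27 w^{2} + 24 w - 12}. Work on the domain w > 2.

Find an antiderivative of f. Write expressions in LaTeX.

An antiderivative is F(w) = \frac{- 288 w \log{\left(w - 2 \right)} + 10 w \log{\left(w - 1 \right)} + 19 w \log{\left(w^{2} + 1 \right)} - 14 w \operatorname{atan}{\left(w \right)} + 576 \log{\left(w - 2 \right)} - 20 \log{\left(w - 1 \right)} - 38 \log{\left(w^{2} + 1 \right)} + 28 \operatorname{atan}{\left(w \right)} + 680}{120 w - 240}.

Factor the denominator (6 \left(w - 2\right)^{2} \left(w - 1\right) \left(w^{2} + 1\right)) and decompose: f = \frac{19 w - 7}{60 \left(w^{2} + 1\right)} + \frac{1}{12 \left(w - 1\right)} - \frac{12}{5 \left(w - 2\right)} - \frac{17}{3 \left(w - 2\right)^{2}}; each piece integrates to a log, atan, or power term.
Check: d/dw[\frac{- 288 w \log{\left(w - 2 \right)} + 10 w \log{\left(w - 1 \right)} + 19 w \log{\left(w^{2} + 1 \right)} - 14 w \operatorname{atan}{\left(w \right)} + 576 \log{\left(w - 2 \right)} - 20 \log{\left(w - 1 \right)} - 38 \log{\left(w^{2} + 1 \right)} + 28 \operatorname{atan}{\left(w \right)} + 680}{120 w - 240}] = \frac{- 12 w^{4} - 3 w^{3} + 12 w^{2} - 6 w + 10}{6 w^{5} - 30 w^{4} + 54 w^{3} - 54 w^{2} + 48 w - 24}, which equals f(w).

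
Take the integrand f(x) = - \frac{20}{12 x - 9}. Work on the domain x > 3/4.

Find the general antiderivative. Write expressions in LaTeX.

Since d/dx undoes antidifferentiation here, F'(x) = f(x) is required of F(x).
Check: d/dx[- \frac{5 \log{\left(2 x - \frac{3}{2} \right)}}{3}] = - \frac{20}{12 x - 9} = f(x).

F(x) = - \frac{5 \log{\left(2 x - \frac{3}{2} \right)}}{3} + C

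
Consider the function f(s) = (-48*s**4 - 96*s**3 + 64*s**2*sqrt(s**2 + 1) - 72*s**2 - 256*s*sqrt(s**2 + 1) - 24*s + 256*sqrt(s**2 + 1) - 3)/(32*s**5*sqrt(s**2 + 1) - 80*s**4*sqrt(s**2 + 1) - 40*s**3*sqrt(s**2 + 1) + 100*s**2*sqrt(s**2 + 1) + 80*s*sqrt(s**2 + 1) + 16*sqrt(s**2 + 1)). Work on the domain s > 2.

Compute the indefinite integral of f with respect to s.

F(s) = (-16*s + 3*(2*s + 1)**2*sqrt(s**2 + 1) + 32)/(4*(s - 2)*(2*s + 1)**2) + C

Whatever form F(s) takes, F'(s) = f(s) is non-negotiable.
Check: d/ds[(-16*s + 3*(2*s + 1)**2*sqrt(s**2 + 1) + 32)/(4*(s - 2)*(2*s + 1)**2)] = (-48*s**4 - 96*s**3 + 64*s**2*sqrt(s**2 + 1) - 72*s**2 - 256*s*sqrt(s**2 + 1) - 24*s + 256*sqrt(s**2 + 1) - 3)/(32*s**5*sqrt(s**2 + 1) - 80*s**4*sqrt(s**2 + 1) - 40*s**3*sqrt(s**2 + 1) + 100*s**2*sqrt(s**2 + 1) + 80*s*sqrt(s**2 + 1) + 16*sqrt(s**2 + 1)) = f(s).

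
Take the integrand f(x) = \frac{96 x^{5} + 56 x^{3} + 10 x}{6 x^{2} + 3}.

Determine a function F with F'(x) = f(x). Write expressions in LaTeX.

An antiderivative is F(x) = 4 x^{4} + \frac{2 x^{2}}{3} + \frac{\log{\left(2 x^{2} + 1 \right)}}{2}.

Recover f(x) by differentiating a candidate F(x); any mismatch rules it out.
Check: d/dx[4 x^{4} + \frac{2 x^{2}}{3} + \frac{\log{\left(2 x^{2} + 1 \right)}}{2}] = \frac{96 x^{5} + 56 x^{3} + 10 x}{6 x^{2} + 3} = f(x).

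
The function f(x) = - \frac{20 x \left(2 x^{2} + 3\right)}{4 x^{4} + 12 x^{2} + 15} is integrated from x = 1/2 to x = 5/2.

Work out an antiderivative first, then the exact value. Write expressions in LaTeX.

Antiderivative: F(x) = - \frac{5 \log{\left(\frac{2 x^{4}}{3} + 2 x^{2} + \frac{5}{2} \right)}}{2}; value = - \frac{5 \log{\left(\frac{985}{24} \right)}}{2} + \frac{5 \log{\left(\frac{73}{24} \right)}}{2}

f matches the chain-rule pattern g'(h)*h' with inner function h(x) = \frac{2 x^{4}}{3} + 2 x^{2} + \frac{5}{2}; substituting u = h(x) collapses the integral.
F(x) = - \frac{5 \log{\left(\frac{2 x^{4}}{3} + 2 x^{2} + \frac{5}{2} \right)}}{2} is an antiderivative of f.
Check: d/dx[- \frac{5 \log{\left(\frac{2 x^{4}}{3} + 2 x^{2} + \frac{5}{2} \right)}}{2}] = \frac{- 40 x^{3} - 60 x}{4 x^{4} + 12 x^{2} + 15}, which equals f(x).
F(5/2) = - \frac{5 \log{\left(\frac{985}{24} \right)}}{2}; F(1/2) = - \frac{5 \log{\left(\frac{73}{24} \right)}}{2}.
Integral = F(5/2) - F(1/2) = - \frac{5 \log{\left(\frac{985}{24} \right)}}{2} + \frac{5 \log{\left(\frac{73}{24} \right)}}{2}.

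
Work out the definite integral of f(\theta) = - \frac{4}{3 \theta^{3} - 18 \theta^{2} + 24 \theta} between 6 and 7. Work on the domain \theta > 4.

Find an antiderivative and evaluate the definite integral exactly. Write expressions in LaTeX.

Factor the denominator (3 \theta \left(\theta - 4\right) \left(\theta - 2\right)) and decompose: f = \frac{1}{3 \left(\theta - 2\right)} - \frac{1}{6 \left(\theta - 4\right)} - \frac{1}{6 \theta}; each piece integrates to a log, atan, or power term.
F(\theta) = \frac{\log{\left(\theta - 2 \right)}}{3} - \frac{\log{\left(\theta^{2} - 4 \theta \right)}}{6} is an antiderivative of f.
Check: d/d\theta[\frac{\log{\left(\theta - 2 \right)}}{3} - \frac{\log{\left(\theta^{2} - 4 \theta \right)}}{6}] = - \frac{4}{3 \theta^{3} - 18 \theta^{2} + 24 \theta} = f(\theta).
F(7) = - \frac{\log{\left(21 \right)}}{6} + \frac{\log{\left(5 \right)}}{3}; F(6) = - \frac{\log{\left(12 \right)}}{6} + \frac{\log{\left(4 \right)}}{3}.
Integral = F(7) - F(6) = - \frac{\log{\left(21 \right)}}{6} - \frac{\log{\left(4 \right)}}{3} + \frac{\log{\left(12 \right)}}{6} + \frac{\log{\left(5 \right)}}{3}.

Antiderivative: F(\theta) = \frac{\log{\left(\theta - 2 \right)}}{3} - \frac{\log{\left(\theta^{2} - 4 \theta \right)}}{6}; value = - \frac{\log{\left(21 \right)}}{6} - \frac{\log{\left(4 \right)}}{3} + \frac{\log{\left(12 \right)}}{6} + \frac{\log{\left(5 \right)}}{3}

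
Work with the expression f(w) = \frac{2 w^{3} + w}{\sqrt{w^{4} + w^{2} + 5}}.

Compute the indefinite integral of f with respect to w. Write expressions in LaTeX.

F(w) = \sqrt{w^{4} + w^{2} + 5} + C

The substitution u = w^{4} + w^{2} + 5 works: f is exactly (dF/du)*(du/dw) for that inner function.
Check: d/dw[\sqrt{w^{4} + w^{2} + 5}] = \frac{2 w^{3} + w}{\sqrt{w^{4} + w^{2} + 5}} = f(w).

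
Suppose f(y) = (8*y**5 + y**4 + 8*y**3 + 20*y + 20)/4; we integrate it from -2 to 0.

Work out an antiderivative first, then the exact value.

Antiderivative: F(y) = y**6/3 + y**5/20 + y**4/2 + 5*y**2/2 + 5*y; value = -416/15

Differentiate the proposed F(y) back; it has to land on f(y) exactly.
F(y) = y**6/3 + y**5/20 + y**4/2 + 5*y**2/2 + 5*y is an antiderivative of f.
Check: d/dy[y**6/3 + y**5/20 + y**4/2 + 5*y**2/2 + 5*y] = 2*y**5 + y**4/4 + 2*y**3 + 5*y + 5, which equals f(y).
F(0) = 0; F(-2) = 416/15.
Integral = F(0) - F(-2) = -416/15.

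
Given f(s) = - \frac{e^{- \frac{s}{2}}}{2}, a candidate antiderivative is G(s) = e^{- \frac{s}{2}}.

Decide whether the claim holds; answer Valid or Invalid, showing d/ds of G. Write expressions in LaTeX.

Valid - the claim checks out under differentiation.

d/ds[G] = - \frac{e^{- \frac{s}{2}}}{2}
This equals f(s) exactly, so the claim holds.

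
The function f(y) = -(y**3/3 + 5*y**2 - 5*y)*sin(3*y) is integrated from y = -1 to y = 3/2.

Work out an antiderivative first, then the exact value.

Antiderivative: F(y) = y**3*cos(3*y)/9 - y**2*sin(3*y)/9 + 5*y**2*cos(3*y)/3 - 10*y*sin(3*y)/9 - 47*y*cos(3*y)/27 + 47*sin(3*y)/81 - 10*cos(3*y)/27; value = 247*cos(9/2)/216 + 128*sin(3)/81 - 433*sin(9/2)/324 - 79*cos(3)/27

Check any antiderivative F(y) by computing F'(y) and comparing it with f(y).
F(y) = y**3*cos(3*y)/9 - y**2*sin(3*y)/9 + 5*y**2*cos(3*y)/3 - 10*y*sin(3*y)/9 - 47*y*cos(3*y)/27 + 47*sin(3*y)/81 - 10*cos(3*y)/27 is an antiderivative of f.
Check: d/dy[y**3*cos(3*y)/9 - y**2*sin(3*y)/9 + 5*y**2*cos(3*y)/3 - 10*y*sin(3*y)/9 - 47*y*cos(3*y)/27 + 47*sin(3*y)/81 - 10*cos(3*y)/27] = -y**3*sin(3*y)/3 - 5*y**2*sin(3*y) + 5*y*sin(3*y), which equals f(y).
F(3/2) = 247*cos(9/2)/216 - 433*sin(9/2)/324; F(-1) = 79*cos(3)/27 - 128*sin(3)/81.
Integral = F(3/2) - F(-1) = 247*cos(9/2)/216 + 128*sin(3)/81 - 433*sin(9/2)/324 - 79*cos(3)/27.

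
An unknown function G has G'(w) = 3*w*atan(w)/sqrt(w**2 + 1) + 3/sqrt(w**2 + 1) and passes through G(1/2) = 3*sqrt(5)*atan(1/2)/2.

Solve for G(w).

G(w) = 3*sqrt(4*w**2 + 4)*atan(w)/2

G'(w) has the shape u'v + uv' for u = 3*sqrt(4*w**2 + 4)/2 and v = atan(w) — it is the derivative of the product u*v.
A general antiderivative is 3*sqrt(4*w**2 + 4)*atan(w)/2 + C.
The condition gives C = 3*sqrt(5)*atan(1/2)/2 - (3*sqrt(5)*atan(1/2)/2) = 0.
So G(w) = 3*sqrt(4*w**2 + 4)*atan(w)/2.
Check: d/dw[3*sqrt(4*w**2 + 4)*atan(w)/2] = (3*w*atan(w) + 3)/sqrt(w**2 + 1), which equals G'(w).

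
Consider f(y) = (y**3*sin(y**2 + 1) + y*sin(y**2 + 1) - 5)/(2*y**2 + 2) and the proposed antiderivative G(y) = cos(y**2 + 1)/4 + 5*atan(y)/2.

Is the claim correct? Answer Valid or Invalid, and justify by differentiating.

Invalid: d/dy[G] - f = (-y**3*sin(y**2 + 1) - y*sin(y**2 + 1) + 5)/(y**2 + 1), which is not 0.

d/dy[G] = (-y**3*sin(y**2 + 1) - y*sin(y**2 + 1) + 5)/(2*y**2 + 2)
d/dy[G] - f(y) = (-y**3*sin(y**2 + 1) - y*sin(y**2 + 1) + 5)/(y**2 + 1) != 0.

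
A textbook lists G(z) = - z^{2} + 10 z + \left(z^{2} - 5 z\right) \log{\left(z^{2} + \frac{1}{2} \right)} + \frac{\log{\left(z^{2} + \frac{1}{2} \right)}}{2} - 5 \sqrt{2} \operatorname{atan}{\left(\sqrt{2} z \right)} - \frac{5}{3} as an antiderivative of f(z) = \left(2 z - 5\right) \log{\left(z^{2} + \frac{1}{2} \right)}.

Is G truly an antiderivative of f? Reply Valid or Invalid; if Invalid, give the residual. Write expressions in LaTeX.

Valid - the claim checks out under differentiation.

d/dz[G] = 2 z \log{\left(z^{2} + \frac{1}{2} \right)} - 5 \log{\left(z^{2} + \frac{1}{2} \right)}
This equals f(z) exactly, so the claim holds.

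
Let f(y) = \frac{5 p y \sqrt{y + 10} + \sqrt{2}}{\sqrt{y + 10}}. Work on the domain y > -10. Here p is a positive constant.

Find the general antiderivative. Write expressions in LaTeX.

For F(y) to be correct the identity F'(y) - f(y) = 0 must hold.
Check: d/dy[\frac{5 p y^{2}}{2} + 4 \sqrt{\frac{y}{2} + 5}] = \frac{5 p y \sqrt{y + 10} + \sqrt{2}}{\sqrt{y + 10}} = f(y).

F(y) = \frac{5 p y^{2}}{2} + 4 \sqrt{\frac{y}{2} + 5} + C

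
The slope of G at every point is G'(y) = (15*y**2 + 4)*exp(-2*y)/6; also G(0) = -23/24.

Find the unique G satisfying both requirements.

Recognize the product-rule pattern: G'(y) = u'v + uv' with u = -5*y**2/4 - 5*y/4 - 23/24, v = exp(-2*y), so integration by parts undoes it.
A general antiderivative is (-30*y**2 - 30*y - 23)*exp(-2*y)/24 + C.
The condition gives C = -23/24 - (-23/24) = 0.
So G(y) = (-30*y**2 - 30*y - 23)*exp(-2*y)/24.
Check: d/dy[(-30*y**2 - 30*y - 23)*exp(-2*y)/24] = (15*y**2 + 4)*exp(-2*y)/6 = G'(y).

G(y) = (-30*y**2 - 30*y - 23)*exp(-2*y)/24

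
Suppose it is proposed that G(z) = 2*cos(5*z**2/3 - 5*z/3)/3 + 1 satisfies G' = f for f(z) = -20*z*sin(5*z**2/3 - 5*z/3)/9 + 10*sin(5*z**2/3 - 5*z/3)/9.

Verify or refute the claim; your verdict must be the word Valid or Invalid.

d/dz[G] = -20*z*sin(5*z**2/3 - 5*z/3)/9 + 10*sin(5*z**2/3 - 5*z/3)/9
This equals f(z) exactly, so the claim holds.

Valid - differentiating G returns exactly f.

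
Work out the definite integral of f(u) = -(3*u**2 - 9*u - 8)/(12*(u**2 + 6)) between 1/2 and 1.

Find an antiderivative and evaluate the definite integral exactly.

Antiderivative: F(u) = (-18*u + 27*log(u**2 + 6) + 26*sqrt(6)*atan(sqrt(6)*u/6))/72; value = -3*log(25/4)/8 - 13*sqrt(6)*atan(sqrt(6)/12)/36 - 1/8 + 13*sqrt(6)*atan(sqrt(6)/6)/36 + 3*log(7)/8

Check any antiderivative F(u) by computing F'(u) and comparing it with f(u).
F(u) = (-18*u + 27*log(u**2 + 6) + 26*sqrt(6)*atan(sqrt(6)*u/6))/72 is an antiderivative of f.
Check: d/du[(-18*u + 27*log(u**2 + 6) + 26*sqrt(6)*atan(sqrt(6)*u/6))/72] = (-3*u**2 + 9*u + 8)/(12*u**2 + 72), which equals f(u).
F(1) = -1/4 + 13*sqrt(6)*atan(sqrt(6)/6)/36 + 3*log(7)/8; F(1/2) = -1/8 + 13*sqrt(6)*atan(sqrt(6)/12)/36 + 3*log(25/4)/8.
Integral = F(1) - F(1/2) = -3*log(25/4)/8 - 13*sqrt(6)*atan(sqrt(6)/12)/36 - 1/8 + 13*sqrt(6)*atan(sqrt(6)/6)/36 + 3*log(7)/8.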